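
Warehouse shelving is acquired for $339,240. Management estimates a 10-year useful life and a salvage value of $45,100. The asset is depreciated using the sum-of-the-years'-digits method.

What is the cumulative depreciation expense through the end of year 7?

$262,052

Depreciable base = $339,240 − $45,100 = $294,140.
Sum of the years' digits = 10+9+8+7+6+5+4+3+2+1 = 55.
Year 1: $294,140 × 10/55 = $53,480. Book value $285,760.
Year 2: $294,140 × 9/55 = $48,132. Book value $237,628.
Year 3: $294,140 × 8/55 = $42,784. Book value $194,844.
Year 4: $294,140 × 7/55 = $37,436. Book value $157,408.
Year 5: $294,140 × 6/55 = $32,088. Book value $125,320.
Year 6: $294,140 × 5/55 = $26,740. Book value $98,580.
Year 7: $294,140 × 4/55 = $21,392. Book value $77,188.
Accumulated through year 7 = $339,240 − $77,188 = $262,052.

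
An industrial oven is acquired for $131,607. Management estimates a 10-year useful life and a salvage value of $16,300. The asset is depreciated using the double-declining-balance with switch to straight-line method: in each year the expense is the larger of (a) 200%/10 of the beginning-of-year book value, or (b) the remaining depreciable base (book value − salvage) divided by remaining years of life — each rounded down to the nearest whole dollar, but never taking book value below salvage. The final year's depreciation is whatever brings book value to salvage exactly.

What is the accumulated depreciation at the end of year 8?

$109,525

Depreciable base = $131,607 − $16,300 = $115,307.
Year 1: DB = ⌊$131,607 × 200%/10⌋ = $26,321; SL = ⌊$115,307/10⌋ = $11,530 → take DB $26,321. Book value $105,286.
Year 2: DB = ⌊$105,286 × 200%/10⌋ = $21,057; SL = ⌊$88,986/9⌋ = $9,887 → take DB $21,057. Book value $84,229.
Year 3: DB = ⌊$84,229 × 200%/10⌋ = $16,845; SL = ⌊$67,929/8⌋ = $8,491 → take DB $16,845. Book value $67,384.
Year 4: DB = ⌊$67,384 × 200%/10⌋ = $13,476; SL = ⌊$51,084/7⌋ = $7,297 → take DB $13,476. Book value $53,908.
Year 5: DB = ⌊$53,908 × 200%/10⌋ = $10,781; SL = ⌊$37,608/6⌋ = $6,268 → take DB $10,781. Book value $43,127.
Year 6: DB = ⌊$43,127 × 200%/10⌋ = $8,625; SL = ⌊$26,827/5⌋ = $5,365 → take DB $8,625. Book value $34,502.
Year 7: DB = ⌊$34,502 × 200%/10⌋ = $6,900; SL = ⌊$18,202/4⌋ = $4,550 → take DB $6,900. Book value $27,602.
Year 8: DB = ⌊$27,602 × 200%/10⌋ = $5,520; SL = ⌊$11,302/3⌋ = $3,767 → take DB $5,520. Book value $22,082.
Accumulated through year 8 = $131,607 − $22,082 = $109,525.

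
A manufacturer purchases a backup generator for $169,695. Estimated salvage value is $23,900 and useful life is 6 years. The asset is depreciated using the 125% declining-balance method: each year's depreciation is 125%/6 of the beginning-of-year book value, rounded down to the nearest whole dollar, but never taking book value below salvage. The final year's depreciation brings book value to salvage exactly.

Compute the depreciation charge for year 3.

$22,157

Depreciable base = $169,695 − $23,900 = $145,795.
Year 1: ⌊$169,695 × 125%/6⌋ = $35,353. Book value $134,342.
Year 2: ⌊$134,342 × 125%/6⌋ = $27,987. Book value $106,355.
Year 3: ⌊$106,355 × 125%/6⌋ = $22,157. Book value $84,198.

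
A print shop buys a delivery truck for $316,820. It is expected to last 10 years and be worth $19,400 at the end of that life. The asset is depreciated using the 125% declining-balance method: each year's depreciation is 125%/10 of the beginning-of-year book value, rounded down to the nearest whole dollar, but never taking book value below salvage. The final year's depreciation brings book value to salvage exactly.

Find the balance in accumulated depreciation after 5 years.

$154,318

Depreciable base = $316,820 − $19,400 = $297,420.
Year 1: ⌊$316,820 × 125%/10⌋ = $39,602. Book value $277,218.
Year 2: ⌊$277,218 × 125%/10⌋ = $34,652. Book value $242,566.
Year 3: ⌊$242,566 × 125%/10⌋ = $30,320. Book value $212,246.
Year 4: ⌊$212,246 × 125%/10⌋ = $26,530. Book value $185,716.
Year 5: ⌊$185,716 × 125%/10⌋ = $23,214. Book value $162,502.
Accumulated through year 5 = $316,820 − $162,502 = $154,318.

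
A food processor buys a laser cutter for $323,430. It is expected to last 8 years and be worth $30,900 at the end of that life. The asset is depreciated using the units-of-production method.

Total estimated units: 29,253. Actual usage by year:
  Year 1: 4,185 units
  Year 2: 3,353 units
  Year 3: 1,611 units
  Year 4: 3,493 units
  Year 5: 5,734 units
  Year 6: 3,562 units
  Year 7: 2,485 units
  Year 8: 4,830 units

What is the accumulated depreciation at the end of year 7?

$244,230

Depreciable base = $323,430 − $30,900 = $292,530.
Rate = $292,530 / 29,253 units = $10 per unit.
Year 1: 4,185 × $10 = $41,850. Book value $281,580.
Year 2: 3,353 × $10 = $33,530. Book value $248,050.
Year 3: 1,611 × $10 = $16,110. Book value $231,940.
Year 4: 3,493 × $10 = $34,930. Book value $197,010.
Year 5: 5,734 × $10 = $57,340. Book value $139,670.
Year 6: 3,562 × $10 = $35,620. Book value $104,050.
Year 7: 2,485 × $10 = $24,850. Book value $79,200.
Accumulated through year 7 = $323,430 − $79,200 = $244,230.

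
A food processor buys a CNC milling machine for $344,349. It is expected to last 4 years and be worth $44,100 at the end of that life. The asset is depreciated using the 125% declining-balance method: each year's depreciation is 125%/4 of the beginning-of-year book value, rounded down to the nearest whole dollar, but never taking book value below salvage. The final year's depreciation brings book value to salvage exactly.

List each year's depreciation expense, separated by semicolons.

Depreciable base = $344,349 − $44,100 = $300,249.
Year 1: ⌊$344,349 × 125%/4⌋ = $107,609. Book value $236,740.
Year 2: ⌊$236,740 × 125%/4⌋ = $73,981. Book value $162,759.
Year 3: ⌊$162,759 × 125%/4⌋ = $50,862. Book value $111,897.
Year 4 (final): $111,897 − $44,100 = $67,797. Book value $44,100.

$107,609; $73,981; $50,862; $67,797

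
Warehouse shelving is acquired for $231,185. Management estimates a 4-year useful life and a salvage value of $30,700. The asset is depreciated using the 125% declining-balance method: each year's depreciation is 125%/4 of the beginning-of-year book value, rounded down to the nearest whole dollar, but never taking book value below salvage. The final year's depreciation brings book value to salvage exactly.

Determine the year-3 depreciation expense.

Depreciable base = $231,185 − $30,700 = $200,485.
Year 1: ⌊$231,185 × 125%/4⌋ = $72,245. Book value $158,940.
Year 2: ⌊$158,940 × 125%/4⌋ = $49,668. Book value $109,272.
Year 3: ⌊$109,272 × 125%/4⌋ = $34,147. Book value $75,125.

$34,147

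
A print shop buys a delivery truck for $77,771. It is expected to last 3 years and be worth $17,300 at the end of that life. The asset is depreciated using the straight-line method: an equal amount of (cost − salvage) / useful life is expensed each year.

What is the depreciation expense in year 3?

$20,157

Depreciable base = $77,771 − $17,300 = $60,471.
Annual expense = $60,471 / 3 = $20,157.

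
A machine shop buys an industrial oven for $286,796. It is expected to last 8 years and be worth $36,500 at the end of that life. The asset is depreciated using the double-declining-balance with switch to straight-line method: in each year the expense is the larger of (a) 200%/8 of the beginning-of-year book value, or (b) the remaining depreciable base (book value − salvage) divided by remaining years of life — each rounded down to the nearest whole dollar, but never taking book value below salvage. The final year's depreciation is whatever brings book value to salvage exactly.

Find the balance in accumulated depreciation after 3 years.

Depreciable base = $286,796 − $36,500 = $250,296.
Year 1: DB = ⌊$286,796 × 200%/8⌋ = $71,699; SL = ⌊$250,296/8⌋ = $31,287 → take DB $71,699. Book value $215,097.
Year 2: DB = ⌊$215,097 × 200%/8⌋ = $53,774; SL = ⌊$178,597/7⌋ = $25,513 → take DB $53,774. Book value $161,323.
Year 3: DB = ⌊$161,323 × 200%/8⌋ = $40,330; SL = ⌊$124,823/6⌋ = $20,803 → take DB $40,330. Book value $120,993.
Accumulated through year 3 = $286,796 − $120,993 = $165,803.

$165,803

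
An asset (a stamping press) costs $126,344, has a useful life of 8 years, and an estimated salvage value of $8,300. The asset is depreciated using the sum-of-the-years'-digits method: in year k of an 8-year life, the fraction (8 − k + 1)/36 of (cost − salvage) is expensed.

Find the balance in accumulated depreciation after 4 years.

$85,254

Depreciable base = $126,344 − $8,300 = $118,044.
Sum of the years' digits = 8+7+6+5+4+3+2+1 = 36.
Year 1: $118,044 × 8/36 = $26,232. Book value $100,112.
Year 2: $118,044 × 7/36 = $22,953. Book value $77,159.
Year 3: $118,044 × 6/36 = $19,674. Book value $57,485.
Year 4: $118,044 × 5/36 = $16,395. Book value $41,090.
Accumulated through year 4 = $126,344 − $41,090 = $85,254.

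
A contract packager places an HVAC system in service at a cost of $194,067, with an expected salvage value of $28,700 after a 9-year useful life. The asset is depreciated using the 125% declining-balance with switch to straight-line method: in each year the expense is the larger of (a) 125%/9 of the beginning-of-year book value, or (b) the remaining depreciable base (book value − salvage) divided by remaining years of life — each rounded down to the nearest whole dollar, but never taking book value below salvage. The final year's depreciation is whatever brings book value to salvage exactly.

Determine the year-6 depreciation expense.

Depreciable base = $194,067 − $28,700 = $165,367.
Year 1: DB = ⌊$194,067 × 125%/9⌋ = $26,953; SL = ⌊$165,367/9⌋ = $18,374 → take DB $26,953. Book value $167,114.
Year 2: DB = ⌊$167,114 × 125%/9⌋ = $23,210; SL = ⌊$138,414/8⌋ = $17,301 → take DB $23,210. Book value $143,904.
Year 3: DB = ⌊$143,904 × 125%/9⌋ = $19,986; SL = ⌊$115,204/7⌋ = $16,457 → take DB $19,986. Book value $123,918.
Year 4: DB = ⌊$123,918 × 125%/9⌋ = $17,210; SL = ⌊$95,218/6⌋ = $15,869 → take DB $17,210. Book value $106,708.
Year 5: DB = ⌊$106,708 × 125%/9⌋ = $14,820; SL = ⌊$78,008/5⌋ = $15,601 → take SL $15,601. Book value $91,107.
Year 6: DB = ⌊$91,107 × 125%/9⌋ = $12,653; SL = ⌊$62,407/4⌋ = $15,601 → take SL $15,601. Book value $75,506.

$15,601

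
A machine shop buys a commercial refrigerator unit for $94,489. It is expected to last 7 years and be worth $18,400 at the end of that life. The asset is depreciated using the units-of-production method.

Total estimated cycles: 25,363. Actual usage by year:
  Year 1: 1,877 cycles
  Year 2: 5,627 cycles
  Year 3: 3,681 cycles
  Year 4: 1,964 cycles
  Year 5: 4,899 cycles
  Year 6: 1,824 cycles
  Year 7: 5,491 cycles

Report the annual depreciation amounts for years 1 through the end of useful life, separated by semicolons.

$5,631; $16,881; $11,043; $5,892; $14,697; $5,472; $16,473

Depreciable base = $94,489 − $18,400 = $76,089.
Rate = $76,089 / 25,363 cycles = $3 per cycle.
Year 1: 1,877 × $3 = $5,631. Book value $88,858.
Year 2: 5,627 × $3 = $16,881. Book value $71,977.
Year 3: 3,681 × $3 = $11,043. Book value $60,934.
Year 4: 1,964 × $3 = $5,892. Book value $55,042.
Year 5: 4,899 × $3 = $14,697. Book value $40,345.
Year 6: 1,824 × $3 = $5,472. Book value $34,873.
Year 7: 5,491 × $3 = $16,473. Book value $18,400.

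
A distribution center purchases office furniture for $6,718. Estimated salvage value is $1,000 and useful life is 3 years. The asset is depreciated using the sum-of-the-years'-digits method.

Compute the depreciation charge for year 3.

$953

Depreciable base = $6,718 − $1,000 = $5,718.
Sum of the years' digits = 3+2+1 = 6.
Year 1: $5,718 × 3/6 = $2,859. Book value $3,859.
Year 2: $5,718 × 2/6 = $1,906. Book value $1,953.
Year 3: $5,718 × 1/6 = $953. Book value $1,000.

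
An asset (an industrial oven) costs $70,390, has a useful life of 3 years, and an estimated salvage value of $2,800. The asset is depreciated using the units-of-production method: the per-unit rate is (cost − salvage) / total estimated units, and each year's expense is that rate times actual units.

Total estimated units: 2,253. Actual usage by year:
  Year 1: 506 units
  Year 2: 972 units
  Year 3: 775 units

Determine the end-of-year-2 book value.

$26,050

Depreciable base = $70,390 − $2,800 = $67,590.
Rate = $67,590 / 2,253 units = $30 per unit.
Year 1: 506 × $30 = $15,180. Book value $55,210.
Year 2: 972 × $30 = $29,160. Book value $26,050.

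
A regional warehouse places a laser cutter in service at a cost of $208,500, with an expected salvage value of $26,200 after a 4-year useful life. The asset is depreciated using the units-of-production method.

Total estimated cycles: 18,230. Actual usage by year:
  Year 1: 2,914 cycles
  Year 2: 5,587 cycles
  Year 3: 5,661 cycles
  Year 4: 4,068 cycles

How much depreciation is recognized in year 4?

$40,680

Depreciable base = $208,500 − $26,200 = $182,300.
Rate = $182,300 / 18,230 cycles = $10 per cycle.
Year 1: 2,914 × $10 = $29,140. Book value $179,360.
Year 2: 5,587 × $10 = $55,870. Book value $123,490.
Year 3: 5,661 × $10 = $56,610. Book value $66,880.
Year 4: 4,068 × $10 = $40,680. Book value $26,200.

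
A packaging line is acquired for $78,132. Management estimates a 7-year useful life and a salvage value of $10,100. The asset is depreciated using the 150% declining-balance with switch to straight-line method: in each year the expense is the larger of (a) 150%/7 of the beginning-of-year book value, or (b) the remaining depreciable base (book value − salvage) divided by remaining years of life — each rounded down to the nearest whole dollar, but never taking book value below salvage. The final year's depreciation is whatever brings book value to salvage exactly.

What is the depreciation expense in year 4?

Depreciable base = $78,132 − $10,100 = $68,032.
Year 1: DB = ⌊$78,132 × 150%/7⌋ = $16,742; SL = ⌊$68,032/7⌋ = $9,718 → take DB $16,742. Book value $61,390.
Year 2: DB = ⌊$61,390 × 150%/7⌋ = $13,155; SL = ⌊$51,290/6⌋ = $8,548 → take DB $13,155. Book value $48,235.
Year 3: DB = ⌊$48,235 × 150%/7⌋ = $10,336; SL = ⌊$38,135/5⌋ = $7,627 → take DB $10,336. Book value $37,899.
Year 4: DB = ⌊$37,899 × 150%/7⌋ = $8,121; SL = ⌊$27,799/4⌋ = $6,949 → take DB $8,121. Book value $29,778.

$8,121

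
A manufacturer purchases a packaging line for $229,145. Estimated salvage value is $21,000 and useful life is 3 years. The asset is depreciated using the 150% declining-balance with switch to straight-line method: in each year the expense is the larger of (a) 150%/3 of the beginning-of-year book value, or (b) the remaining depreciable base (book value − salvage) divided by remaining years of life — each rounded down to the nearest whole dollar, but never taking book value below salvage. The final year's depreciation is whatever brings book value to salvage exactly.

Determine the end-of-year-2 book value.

Depreciable base = $229,145 − $21,000 = $208,145.
Year 1: DB = ⌊$229,145 × 150%/3⌋ = $114,572; SL = ⌊$208,145/3⌋ = $69,381 → take DB $114,572. Book value $114,573.
Year 2: DB = ⌊$114,573 × 150%/3⌋ = $57,286; SL = ⌊$93,573/2⌋ = $46,786 → take DB $57,286. Book value $57,287.

$57,287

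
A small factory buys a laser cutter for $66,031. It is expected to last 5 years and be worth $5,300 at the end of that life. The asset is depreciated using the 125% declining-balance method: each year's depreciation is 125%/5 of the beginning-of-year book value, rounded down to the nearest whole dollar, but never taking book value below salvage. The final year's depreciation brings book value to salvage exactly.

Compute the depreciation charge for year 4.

$6,964

Depreciable base = $66,031 − $5,300 = $60,731.
Year 1: ⌊$66,031 × 125%/5⌋ = $16,507. Book value $49,524.
Year 2: ⌊$49,524 × 125%/5⌋ = $12,381. Book value $37,143.
Year 3: ⌊$37,143 × 125%/5⌋ = $9,285. Book value $27,858.
Year 4: ⌊$27,858 × 125%/5⌋ = $6,964. Book value $20,894.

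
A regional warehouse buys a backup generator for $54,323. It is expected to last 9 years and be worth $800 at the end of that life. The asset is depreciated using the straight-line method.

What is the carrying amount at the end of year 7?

$12,694

Depreciable base = $54,323 − $800 = $53,523.
Annual expense = $53,523 / 9 = $5,947.
End of year 1: book value $48,376.
End of year 2: book value $42,429.
End of year 3: book value $36,482.
End of year 4: book value $30,535.
End of year 5: book value $24,588.
End of year 6: book value $18,641.
End of year 7: book value $12,694.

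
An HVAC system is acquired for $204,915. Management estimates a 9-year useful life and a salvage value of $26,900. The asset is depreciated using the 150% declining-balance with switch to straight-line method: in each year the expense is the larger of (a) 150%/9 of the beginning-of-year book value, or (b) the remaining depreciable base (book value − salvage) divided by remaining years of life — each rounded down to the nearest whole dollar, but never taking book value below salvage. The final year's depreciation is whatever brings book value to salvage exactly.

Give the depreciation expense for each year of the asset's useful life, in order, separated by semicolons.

$34,152; $28,460; $23,717; $19,764; $16,470; $13,863; $13,863; $13,863; $13,863

Depreciable base = $204,915 − $26,900 = $178,015.
Year 1: DB = ⌊$204,915 × 150%/9⌋ = $34,152; SL = ⌊$178,015/9⌋ = $19,779 → take DB $34,152. Book value $170,763.
Year 2: DB = ⌊$170,763 × 150%/9⌋ = $28,460; SL = ⌊$143,863/8⌋ = $17,982 → take DB $28,460. Book value $142,303.
Year 3: DB = ⌊$142,303 × 150%/9⌋ = $23,717; SL = ⌊$115,403/7⌋ = $16,486 → take DB $23,717. Book value $118,586.
Year 4: DB = ⌊$118,586 × 150%/9⌋ = $19,764; SL = ⌊$91,686/6⌋ = $15,281 → take DB $19,764. Book value $98,822.
Year 5: DB = ⌊$98,822 × 150%/9⌋ = $16,470; SL = ⌊$71,922/5⌋ = $14,384 → take DB $16,470. Book value $82,352.
Year 6: DB = ⌊$82,352 × 150%/9⌋ = $13,725; SL = ⌊$55,452/4⌋ = $13,863 → take SL $13,863. Book value $68,489.
Year 7: DB = ⌊$68,489 × 150%/9⌋ = $11,414; SL = ⌊$41,589/3⌋ = $13,863 → take SL $13,863. Book value $54,626.
Year 8: DB = ⌊$54,626 × 150%/9⌋ = $9,104; SL = ⌊$27,726/2⌋ = $13,863 → take SL $13,863. Book value $40,763.
Year 9 (final): $40,763 − $26,900 = $13,863. Book value $26,900.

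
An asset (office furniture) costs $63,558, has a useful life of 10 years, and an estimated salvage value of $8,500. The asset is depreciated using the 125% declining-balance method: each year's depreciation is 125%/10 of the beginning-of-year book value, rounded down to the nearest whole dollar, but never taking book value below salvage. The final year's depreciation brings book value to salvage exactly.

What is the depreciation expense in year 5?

Depreciable base = $63,558 − $8,500 = $55,058.
Year 1: ⌊$63,558 × 125%/10⌋ = $7,944. Book value $55,614.
Year 2: ⌊$55,614 × 125%/10⌋ = $6,951. Book value $48,663.
Year 3: ⌊$48,663 × 125%/10⌋ = $6,082. Book value $42,581.
Year 4: ⌊$42,581 × 125%/10⌋ = $5,322. Book value $37,259.
Year 5: ⌊$37,259 × 125%/10⌋ = $4,657. Book value $32,602.

$4,657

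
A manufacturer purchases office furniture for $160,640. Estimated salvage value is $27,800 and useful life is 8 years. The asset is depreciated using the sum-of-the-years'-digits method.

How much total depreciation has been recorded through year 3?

Depreciable base = $160,640 − $27,800 = $132,840.
Sum of the years' digits = 8+7+6+5+4+3+2+1 = 36.
Year 1: $132,840 × 8/36 = $29,520. Book value $131,120.
Year 2: $132,840 × 7/36 = $25,830. Book value $105,290.
Year 3: $132,840 × 6/36 = $22,140. Book value $83,150.
Accumulated through year 3 = $160,640 − $83,150 = $77,490.

$77,490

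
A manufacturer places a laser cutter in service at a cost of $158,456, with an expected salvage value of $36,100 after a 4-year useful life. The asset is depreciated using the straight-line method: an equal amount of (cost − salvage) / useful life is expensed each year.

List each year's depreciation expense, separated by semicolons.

Depreciable base = $158,456 − $36,100 = $122,356.
Annual expense = $122,356 / 4 = $30,589.
End of year 1: book value $127,867.
End of year 2: book value $97,278.
End of year 3: book value $66,689.
End of year 4: book value $36,100.

$30,589; $30,589; $30,589; $30,589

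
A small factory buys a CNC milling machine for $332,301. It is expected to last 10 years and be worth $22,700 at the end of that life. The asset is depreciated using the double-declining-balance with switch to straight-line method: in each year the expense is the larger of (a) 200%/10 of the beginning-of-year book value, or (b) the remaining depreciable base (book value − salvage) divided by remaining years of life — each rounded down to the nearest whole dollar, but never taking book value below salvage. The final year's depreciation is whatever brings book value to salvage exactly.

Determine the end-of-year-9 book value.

Depreciable base = $332,301 − $22,700 = $309,601.
Year 1: DB = ⌊$332,301 × 200%/10⌋ = $66,460; SL = ⌊$309,601/10⌋ = $30,960 → take DB $66,460. Book value $265,841.
Year 2: DB = ⌊$265,841 × 200%/10⌋ = $53,168; SL = ⌊$243,141/9⌋ = $27,015 → take DB $53,168. Book value $212,673.
Year 3: DB = ⌊$212,673 × 200%/10⌋ = $42,534; SL = ⌊$189,973/8⌋ = $23,746 → take DB $42,534. Book value $170,139.
Year 4: DB = ⌊$170,139 × 200%/10⌋ = $34,027; SL = ⌊$147,439/7⌋ = $21,062 → take DB $34,027. Book value $136,112.
Year 5: DB = ⌊$136,112 × 200%/10⌋ = $27,222; SL = ⌊$113,412/6⌋ = $18,902 → take DB $27,222. Book value $108,890.
Year 6: DB = ⌊$108,890 × 200%/10⌋ = $21,778; SL = ⌊$86,190/5⌋ = $17,238 → take DB $21,778. Book value $87,112.
Year 7: DB = ⌊$87,112 × 200%/10⌋ = $17,422; SL = ⌊$64,412/4⌋ = $16,103 → take DB $17,422. Book value $69,690.
Year 8: DB = ⌊$69,690 × 200%/10⌋ = $13,938; SL = ⌊$46,990/3⌋ = $15,663 → take SL $15,663. Book value $54,027.
Year 9: DB = ⌊$54,027 × 200%/10⌋ = $10,805; SL = ⌊$31,327/2⌋ = $15,663 → take SL $15,663. Book value $38,364.

$38,364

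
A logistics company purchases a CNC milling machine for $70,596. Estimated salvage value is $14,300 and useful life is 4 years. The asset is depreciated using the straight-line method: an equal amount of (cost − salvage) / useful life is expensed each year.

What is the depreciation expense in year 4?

$14,074

Depreciable base = $70,596 − $14,300 = $56,296.
Annual expense = $56,296 / 4 = $14,074.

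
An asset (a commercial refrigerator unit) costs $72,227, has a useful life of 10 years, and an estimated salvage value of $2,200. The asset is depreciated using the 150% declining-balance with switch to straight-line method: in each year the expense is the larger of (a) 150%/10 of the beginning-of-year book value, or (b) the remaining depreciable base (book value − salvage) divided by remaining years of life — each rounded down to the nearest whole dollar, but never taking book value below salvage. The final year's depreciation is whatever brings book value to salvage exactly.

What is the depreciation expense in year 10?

Depreciable base = $72,227 − $2,200 = $70,027.
Year 1: DB = ⌊$72,227 × 150%/10⌋ = $10,834; SL = ⌊$70,027/10⌋ = $7,002 → take DB $10,834. Book value $61,393.
Year 2: DB = ⌊$61,393 × 150%/10⌋ = $9,208; SL = ⌊$59,193/9⌋ = $6,577 → take DB $9,208. Book value $52,185.
Year 3: DB = ⌊$52,185 × 150%/10⌋ = $7,827; SL = ⌊$49,985/8⌋ = $6,248 → take DB $7,827. Book value $44,358.
Year 4: DB = ⌊$44,358 × 150%/10⌋ = $6,653; SL = ⌊$42,158/7⌋ = $6,022 → take DB $6,653. Book value $37,705.
Year 5: DB = ⌊$37,705 × 150%/10⌋ = $5,655; SL = ⌊$35,505/6⌋ = $5,917 → take SL $5,917. Book value $31,788.
Year 6: DB = ⌊$31,788 × 150%/10⌋ = $4,768; SL = ⌊$29,588/5⌋ = $5,917 → take SL $5,917. Book value $25,871.
Year 7: DB = ⌊$25,871 × 150%/10⌋ = $3,880; SL = ⌊$23,671/4⌋ = $5,917 → take SL $5,917. Book value $19,954.
Year 8: DB = ⌊$19,954 × 150%/10⌋ = $2,993; SL = ⌊$17,754/3⌋ = $5,918 → take SL $5,918. Book value $14,036.
Year 9: DB = ⌊$14,036 × 150%/10⌋ = $2,105; SL = ⌊$11,836/2⌋ = $5,918 → take SL $5,918. Book value $8,118.
Year 10 (final): $8,118 − $2,200 = $5,918. Book value $2,200.

$5,918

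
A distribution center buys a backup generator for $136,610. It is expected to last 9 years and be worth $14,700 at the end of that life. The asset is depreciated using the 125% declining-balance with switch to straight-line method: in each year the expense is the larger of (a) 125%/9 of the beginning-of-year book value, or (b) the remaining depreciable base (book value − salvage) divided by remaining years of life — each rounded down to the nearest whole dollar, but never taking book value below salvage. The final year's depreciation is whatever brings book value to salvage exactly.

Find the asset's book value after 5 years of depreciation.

Depreciable base = $136,610 − $14,700 = $121,910.
Year 1: DB = ⌊$136,610 × 125%/9⌋ = $18,973; SL = ⌊$121,910/9⌋ = $13,545 → take DB $18,973. Book value $117,637.
Year 2: DB = ⌊$117,637 × 125%/9⌋ = $16,338; SL = ⌊$102,937/8⌋ = $12,867 → take DB $16,338. Book value $101,299.
Year 3: DB = ⌊$101,299 × 125%/9⌋ = $14,069; SL = ⌊$86,599/7⌋ = $12,371 → take DB $14,069. Book value $87,230.
Year 4: DB = ⌊$87,230 × 125%/9⌋ = $12,115; SL = ⌊$72,530/6⌋ = $12,088 → take DB $12,115. Book value $75,115.
Year 5: DB = ⌊$75,115 × 125%/9⌋ = $10,432; SL = ⌊$60,415/5⌋ = $12,083 → take SL $12,083. Book value $63,032.

$63,032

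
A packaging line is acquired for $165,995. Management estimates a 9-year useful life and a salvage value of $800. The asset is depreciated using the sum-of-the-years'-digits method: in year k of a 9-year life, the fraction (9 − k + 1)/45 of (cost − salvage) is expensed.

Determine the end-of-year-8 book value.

$4,471

Depreciable base = $165,995 − $800 = $165,195.
Sum of the years' digits = 9+8+7+6+5+4+3+2+1 = 45.
Year 1: $165,195 × 9/45 = $33,039. Book value $132,956.
Year 2: $165,195 × 8/45 = $29,368. Book value $103,588.
Year 3: $165,195 × 7/45 = $25,697. Book value $77,891.
Year 4: $165,195 × 6/45 = $22,026. Book value $55,865.
Year 5: $165,195 × 5/45 = $18,355. Book value $37,510.
Year 6: $165,195 × 4/45 = $14,684. Book value $22,826.
Year 7: $165,195 × 3/45 = $11,013. Book value $11,813.
Year 8: $165,195 × 2/45 = $7,342. Book value $4,471.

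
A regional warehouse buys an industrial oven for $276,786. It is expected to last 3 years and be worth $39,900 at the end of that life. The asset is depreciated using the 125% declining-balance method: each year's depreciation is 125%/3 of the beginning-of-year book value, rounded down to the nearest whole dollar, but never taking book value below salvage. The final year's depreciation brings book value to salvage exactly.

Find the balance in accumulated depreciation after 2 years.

Depreciable base = $276,786 − $39,900 = $236,886.
Year 1: ⌊$276,786 × 125%/3⌋ = $115,327. Book value $161,459.
Year 2: ⌊$161,459 × 125%/3⌋ = $67,274. Book value $94,185.
Accumulated through year 2 = $276,786 − $94,185 = $182,601.

$182,601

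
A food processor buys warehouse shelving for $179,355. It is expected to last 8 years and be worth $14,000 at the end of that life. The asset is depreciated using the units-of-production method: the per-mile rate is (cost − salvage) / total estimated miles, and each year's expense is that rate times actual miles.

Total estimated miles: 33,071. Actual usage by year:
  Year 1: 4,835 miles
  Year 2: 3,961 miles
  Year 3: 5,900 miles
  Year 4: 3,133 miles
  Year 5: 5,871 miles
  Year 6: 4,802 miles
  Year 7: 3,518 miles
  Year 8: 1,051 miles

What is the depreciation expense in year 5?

Depreciable base = $179,355 − $14,000 = $165,355.
Rate = $165,355 / 33,071 miles = $5 per mile.
Year 1: 4,835 × $5 = $24,175. Book value $155,180.
Year 2: 3,961 × $5 = $19,805. Book value $135,375.
Year 3: 5,900 × $5 = $29,500. Book value $105,875.
Year 4: 3,133 × $5 = $15,665. Book value $90,210.
Year 5: 5,871 × $5 = $29,355. Book value $60,855.

$29,355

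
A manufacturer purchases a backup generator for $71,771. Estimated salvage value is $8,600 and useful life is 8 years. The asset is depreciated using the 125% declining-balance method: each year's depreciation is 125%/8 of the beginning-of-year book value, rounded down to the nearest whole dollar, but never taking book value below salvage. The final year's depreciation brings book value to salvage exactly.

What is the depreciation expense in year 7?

Depreciable base = $71,771 − $8,600 = $63,171.
Year 1: ⌊$71,771 × 125%/8⌋ = $11,214. Book value $60,557.
Year 2: ⌊$60,557 × 125%/8⌋ = $9,462. Book value $51,095.
Year 3: ⌊$51,095 × 125%/8⌋ = $7,983. Book value $43,112.
Year 4: ⌊$43,112 × 125%/8⌋ = $6,736. Book value $36,376.
Year 5: ⌊$36,376 × 125%/8⌋ = $5,683. Book value $30,693.
Year 6: ⌊$30,693 × 125%/8⌋ = $4,795. Book value $25,898.
Year 7: ⌊$25,898 × 125%/8⌋ = $4,046. Book value $21,852.

$4,046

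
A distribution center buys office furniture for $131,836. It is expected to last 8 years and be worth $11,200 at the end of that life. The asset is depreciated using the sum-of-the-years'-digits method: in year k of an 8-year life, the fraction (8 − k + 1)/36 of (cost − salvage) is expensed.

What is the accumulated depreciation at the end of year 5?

Depreciable base = $131,836 − $11,200 = $120,636.
Sum of the years' digits = 8+7+6+5+4+3+2+1 = 36.
Year 1: $120,636 × 8/36 = $26,808. Book value $105,028.
Year 2: $120,636 × 7/36 = $23,457. Book value $81,571.
Year 3: $120,636 × 6/36 = $20,106. Book value $61,465.
Year 4: $120,636 × 5/36 = $16,755. Book value $44,710.
Year 5: $120,636 × 4/36 = $13,404. Book value $31,306.
Accumulated through year 5 = $131,836 − $31,306 = $100,530.

$100,530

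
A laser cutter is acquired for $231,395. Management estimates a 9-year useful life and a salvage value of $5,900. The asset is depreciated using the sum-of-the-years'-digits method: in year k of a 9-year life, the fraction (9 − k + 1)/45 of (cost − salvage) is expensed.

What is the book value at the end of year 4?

Depreciable base = $231,395 − $5,900 = $225,495.
Sum of the years' digits = 9+8+7+6+5+4+3+2+1 = 45.
Year 1: $225,495 × 9/45 = $45,099. Book value $186,296.
Year 2: $225,495 × 8/45 = $40,088. Book value $146,208.
Year 3: $225,495 × 7/45 = $35,077. Book value $111,131.
Year 4: $225,495 × 6/45 = $30,066. Book value $81,065.

$81,065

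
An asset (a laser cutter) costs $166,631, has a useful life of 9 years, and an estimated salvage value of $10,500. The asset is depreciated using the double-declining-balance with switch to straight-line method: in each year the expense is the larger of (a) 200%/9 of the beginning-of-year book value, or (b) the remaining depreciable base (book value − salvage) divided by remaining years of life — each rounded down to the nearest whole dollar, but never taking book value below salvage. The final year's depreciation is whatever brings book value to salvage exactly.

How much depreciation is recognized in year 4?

$17,422

Depreciable base = $166,631 − $10,500 = $156,131.
Year 1: DB = ⌊$166,631 × 200%/9⌋ = $37,029; SL = ⌊$156,131/9⌋ = $17,347 → take DB $37,029. Book value $129,602.
Year 2: DB = ⌊$129,602 × 200%/9⌋ = $28,800; SL = ⌊$119,102/8⌋ = $14,887 → take DB $28,800. Book value $100,802.
Year 3: DB = ⌊$100,802 × 200%/9⌋ = $22,400; SL = ⌊$90,302/7⌋ = $12,900 → take DB $22,400. Book value $78,402.
Year 4: DB = ⌊$78,402 × 200%/9⌋ = $17,422; SL = ⌊$67,902/6⌋ = $11,317 → take DB $17,422. Book value $60,980.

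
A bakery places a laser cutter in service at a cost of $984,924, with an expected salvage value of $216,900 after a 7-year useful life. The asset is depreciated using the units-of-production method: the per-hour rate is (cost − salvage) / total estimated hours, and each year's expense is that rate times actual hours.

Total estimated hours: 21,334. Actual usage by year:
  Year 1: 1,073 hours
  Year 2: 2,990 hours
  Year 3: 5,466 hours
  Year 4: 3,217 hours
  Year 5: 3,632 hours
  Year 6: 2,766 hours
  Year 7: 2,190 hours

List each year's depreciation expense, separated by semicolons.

Depreciable base = $984,924 − $216,900 = $768,024.
Rate = $768,024 / 21,334 hours = $36 per hour.
Year 1: 1,073 × $36 = $38,628. Book value $946,296.
Year 2: 2,990 × $36 = $107,640. Book value $838,656.
Year 3: 5,466 × $36 = $196,776. Book value $641,880.
Year 4: 3,217 × $36 = $115,812. Book value $526,068.
Year 5: 3,632 × $36 = $130,752. Book value $395,316.
Year 6: 2,766 × $36 = $99,576. Book value $295,740.
Year 7: 2,190 × $36 = $78,840. Book value $216,900.

$38,628; $107,640; $196,776; $115,812; $130,752; $99,576; $78,840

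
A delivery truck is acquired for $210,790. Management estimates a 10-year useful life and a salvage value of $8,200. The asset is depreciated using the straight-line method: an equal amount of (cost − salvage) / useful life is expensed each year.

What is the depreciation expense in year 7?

$20,259

Depreciable base = $210,790 − $8,200 = $202,590.
Annual expense = $202,590 / 10 = $20,259.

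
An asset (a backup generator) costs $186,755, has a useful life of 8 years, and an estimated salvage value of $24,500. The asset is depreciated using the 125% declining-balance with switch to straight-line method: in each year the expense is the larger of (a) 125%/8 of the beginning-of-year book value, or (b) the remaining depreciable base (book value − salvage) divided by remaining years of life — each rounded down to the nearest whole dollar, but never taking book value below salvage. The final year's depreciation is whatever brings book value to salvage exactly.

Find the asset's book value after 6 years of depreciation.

Depreciable base = $186,755 − $24,500 = $162,255.
Year 1: DB = ⌊$186,755 × 125%/8⌋ = $29,180; SL = ⌊$162,255/8⌋ = $20,281 → take DB $29,180. Book value $157,575.
Year 2: DB = ⌊$157,575 × 125%/8⌋ = $24,621; SL = ⌊$133,075/7⌋ = $19,010 → take DB $24,621. Book value $132,954.
Year 3: DB = ⌊$132,954 × 125%/8⌋ = $20,774; SL = ⌊$108,454/6⌋ = $18,075 → take DB $20,774. Book value $112,180.
Year 4: DB = ⌊$112,180 × 125%/8⌋ = $17,528; SL = ⌊$87,680/5⌋ = $17,536 → take SL $17,536. Book value $94,644.
Year 5: DB = ⌊$94,644 × 125%/8⌋ = $14,788; SL = ⌊$70,144/4⌋ = $17,536 → take SL $17,536. Book value $77,108.
Year 6: DB = ⌊$77,108 × 125%/8⌋ = $12,048; SL = ⌊$52,608/3⌋ = $17,536 → take SL $17,536. Book value $59,572.

$59,572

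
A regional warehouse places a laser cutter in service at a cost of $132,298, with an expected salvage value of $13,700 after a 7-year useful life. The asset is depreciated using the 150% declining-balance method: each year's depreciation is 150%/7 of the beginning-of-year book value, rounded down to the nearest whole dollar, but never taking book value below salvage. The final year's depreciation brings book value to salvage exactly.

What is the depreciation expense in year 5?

$10,804

Depreciable base = $132,298 − $13,700 = $118,598.
Year 1: ⌊$132,298 × 150%/7⌋ = $28,349. Book value $103,949.
Year 2: ⌊$103,949 × 150%/7⌋ = $22,274. Book value $81,675.
Year 3: ⌊$81,675 × 150%/7⌋ = $17,501. Book value $64,174.
Year 4: ⌊$64,174 × 150%/7⌋ = $13,751. Book value $50,423.
Year 5: ⌊$50,423 × 150%/7⌋ = $10,804. Book value $39,619.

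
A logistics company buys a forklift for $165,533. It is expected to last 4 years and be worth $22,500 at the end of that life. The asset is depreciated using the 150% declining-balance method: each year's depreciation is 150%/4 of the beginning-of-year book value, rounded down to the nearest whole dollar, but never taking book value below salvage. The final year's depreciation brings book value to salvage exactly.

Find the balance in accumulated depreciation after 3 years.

Depreciable base = $165,533 − $22,500 = $143,033.
Year 1: ⌊$165,533 × 150%/4⌋ = $62,074. Book value $103,459.
Year 2: ⌊$103,459 × 150%/4⌋ = $38,797. Book value $64,662.
Year 3: ⌊$64,662 × 150%/4⌋ = $24,248. Book value $40,414.
Accumulated through year 3 = $165,533 − $40,414 = $125,119.

$125,119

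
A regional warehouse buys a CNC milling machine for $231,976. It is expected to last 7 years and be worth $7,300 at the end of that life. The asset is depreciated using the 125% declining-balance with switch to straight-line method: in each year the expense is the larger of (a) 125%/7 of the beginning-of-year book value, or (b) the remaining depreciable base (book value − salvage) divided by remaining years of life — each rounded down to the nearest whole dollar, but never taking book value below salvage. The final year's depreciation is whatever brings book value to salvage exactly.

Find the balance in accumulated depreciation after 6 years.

$194,831

Depreciable base = $231,976 − $7,300 = $224,676.
Year 1: DB = ⌊$231,976 × 125%/7⌋ = $41,424; SL = ⌊$224,676/7⌋ = $32,096 → take DB $41,424. Book value $190,552.
Year 2: DB = ⌊$190,552 × 125%/7⌋ = $34,027; SL = ⌊$183,252/6⌋ = $30,542 → take DB $34,027. Book value $156,525.
Year 3: DB = ⌊$156,525 × 125%/7⌋ = $27,950; SL = ⌊$149,225/5⌋ = $29,845 → take SL $29,845. Book value $126,680.
Year 4: DB = ⌊$126,680 × 125%/7⌋ = $22,621; SL = ⌊$119,380/4⌋ = $29,845 → take SL $29,845. Book value $96,835.
Year 5: DB = ⌊$96,835 × 125%/7⌋ = $17,291; SL = ⌊$89,535/3⌋ = $29,845 → take SL $29,845. Book value $66,990.
Year 6: DB = ⌊$66,990 × 125%/7⌋ = $11,962; SL = ⌊$59,690/2⌋ = $29,845 → take SL $29,845. Book value $37,145.
Accumulated through year 6 = $231,976 − $37,145 = $194,831.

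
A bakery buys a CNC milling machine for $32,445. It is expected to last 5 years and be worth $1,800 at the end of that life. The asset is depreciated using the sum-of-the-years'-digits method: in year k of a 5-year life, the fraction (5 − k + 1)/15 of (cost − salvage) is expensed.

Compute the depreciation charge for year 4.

Depreciable base = $32,445 − $1,800 = $30,645.
Sum of the years' digits = 5+4+3+2+1 = 15.
Year 1: $30,645 × 5/15 = $10,215. Book value $22,230.
Year 2: $30,645 × 4/15 = $8,172. Book value $14,058.
Year 3: $30,645 × 3/15 = $6,129. Book value $7,929.
Year 4: $30,645 × 2/15 = $4,086. Book value $3,843.

$4,086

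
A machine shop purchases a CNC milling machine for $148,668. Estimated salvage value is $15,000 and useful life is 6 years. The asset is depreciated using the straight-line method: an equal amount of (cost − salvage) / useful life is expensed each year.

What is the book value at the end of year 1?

$126,390

Depreciable base = $148,668 − $15,000 = $133,668.
Annual expense = $133,668 / 6 = $22,278.
End of year 1: book value $126,390.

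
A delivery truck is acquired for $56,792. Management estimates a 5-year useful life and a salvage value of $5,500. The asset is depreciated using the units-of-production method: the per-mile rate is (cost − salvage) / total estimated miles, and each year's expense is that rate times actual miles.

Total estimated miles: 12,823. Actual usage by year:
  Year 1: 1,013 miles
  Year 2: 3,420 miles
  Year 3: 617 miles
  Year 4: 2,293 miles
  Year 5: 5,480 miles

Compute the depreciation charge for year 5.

Depreciable base = $56,792 − $5,500 = $51,292.
Rate = $51,292 / 12,823 miles = $4 per mile.
Year 1: 1,013 × $4 = $4,052. Book value $52,740.
Year 2: 3,420 × $4 = $13,680. Book value $39,060.
Year 3: 617 × $4 = $2,468. Book value $36,592.
Year 4: 2,293 × $4 = $9,172. Book value $27,420.
Year 5: 5,480 × $4 = $21,920. Book value $5,500.

$21,920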